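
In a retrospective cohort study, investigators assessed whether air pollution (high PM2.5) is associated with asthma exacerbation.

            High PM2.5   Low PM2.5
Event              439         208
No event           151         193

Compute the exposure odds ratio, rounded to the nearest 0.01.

2.70

Reading the table with exposure as columns: a = 439 (High PM2.5, case), b = 151 (High PM2.5, non-case), c = 208 (Low PM2.5, case), d = 193.
OR = (a·d)/(b·c) = (439 × 193) / (151 × 208) = 84727 / 31408 = 2.69762
The odds of asthma exacerbation are about 2.70 times as high in the high pm2.5 group.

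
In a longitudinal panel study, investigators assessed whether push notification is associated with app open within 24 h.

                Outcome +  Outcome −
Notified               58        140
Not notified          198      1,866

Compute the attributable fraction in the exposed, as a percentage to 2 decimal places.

Cells: a = 58, b = 140, c = 198, d = 1866.
Risk in exposed = 58/198 = 0.29293; risk in unexposed = 198/2064 = 0.09593.
RR = 0.29293/0.09593 = 3.05357
AR% = (RR − 1)/RR × 100 = (3.05357 − 1)/3.05357 × 100 = 67.2514%

67.25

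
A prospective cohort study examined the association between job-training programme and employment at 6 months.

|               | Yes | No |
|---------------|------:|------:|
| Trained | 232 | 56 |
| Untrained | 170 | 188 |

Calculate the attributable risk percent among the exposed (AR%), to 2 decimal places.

Cells: a = 232, b = 56, c = 170, d = 188.
Risk in exposed = 232/288 = 0.80556; risk in unexposed = 170/358 = 0.47486.
RR = 0.80556/0.47486 = 1.69641
AR% = (RR − 1)/RR × 100 = (1.69641 − 1)/1.69641 × 100 = 41.0518%

41.05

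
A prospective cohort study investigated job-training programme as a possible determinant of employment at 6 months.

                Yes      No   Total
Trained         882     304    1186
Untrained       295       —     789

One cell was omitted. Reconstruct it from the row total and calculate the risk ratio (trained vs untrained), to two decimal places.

1.99

The missing cell is in the unexposed row: 789 − 295 = 494.
So a = 882, b = 304, c = 295, d = 494.
RR = [a/(a+b)] / [c/(c+d)] = (882/1186) / (295/789) = 0.74368/0.37389 = 1.98902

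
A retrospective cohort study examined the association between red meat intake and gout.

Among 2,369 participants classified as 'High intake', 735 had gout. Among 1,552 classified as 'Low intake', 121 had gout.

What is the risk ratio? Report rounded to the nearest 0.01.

3.98

From the description: a = 735, b = 1634, c = 121, d = 1431.
Risk in exposed = 735/2369 = 0.31026; risk in unexposed = 121/1552 = 0.07796.
RR = 0.31026 / 0.07796 = 3.97950
The risk among the exposed is 3.98 times that among the unexposed.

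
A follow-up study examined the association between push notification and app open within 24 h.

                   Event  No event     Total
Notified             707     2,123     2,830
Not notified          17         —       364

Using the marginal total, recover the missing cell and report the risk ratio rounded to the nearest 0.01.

5.35

The missing cell is in the unexposed row: 364 − 17 = 347.
So a = 707, b = 2123, c = 17, d = 347.
RR = [a/(a+b)] / [c/(c+d)] = (707/2830) / (17/364) = 0.24982/0.04670 = 5.34916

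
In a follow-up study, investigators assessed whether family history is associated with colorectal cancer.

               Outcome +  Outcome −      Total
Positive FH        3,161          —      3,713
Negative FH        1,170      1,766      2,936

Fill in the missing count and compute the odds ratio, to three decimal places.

The missing cell is in the exposed row: 3713 − 3161 = 552.
So a = 3161, b = 552, c = 1170, d = 1766.
OR = (a·d)/(b·c) = (3161 × 1766) / (552 × 1170) = 5582326 / 645840 = 8.64351

8.644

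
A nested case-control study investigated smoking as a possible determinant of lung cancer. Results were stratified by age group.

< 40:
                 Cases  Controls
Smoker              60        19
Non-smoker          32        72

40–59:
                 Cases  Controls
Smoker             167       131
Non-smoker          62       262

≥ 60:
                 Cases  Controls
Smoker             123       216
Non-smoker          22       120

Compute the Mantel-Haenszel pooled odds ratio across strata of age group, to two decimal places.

OR_MH = Σ(aᵢdᵢ/nᵢ) / Σ(bᵢcᵢ/nᵢ), where nᵢ is the stratum total.
Stratum 1 (< 40): n = 183; a·d/n = 60·72/183 = 23.6066; b·c/n = 19·32/183 = 3.3224
Stratum 2 (40–59): n = 622; a·d/n = 167·262/622 = 70.3441; b·c/n = 131·62/622 = 13.0579
Stratum 3 (≥ 60): n = 481; a·d/n = 123·120/481 = 30.6861; b·c/n = 216·22/481 = 9.8794
OR_MH = (23.6066 + 70.3441 + 30.6861) / (3.3224 + 13.0579 + 9.8794) = 124.6367 / 26.2597 = 4.74631

4.75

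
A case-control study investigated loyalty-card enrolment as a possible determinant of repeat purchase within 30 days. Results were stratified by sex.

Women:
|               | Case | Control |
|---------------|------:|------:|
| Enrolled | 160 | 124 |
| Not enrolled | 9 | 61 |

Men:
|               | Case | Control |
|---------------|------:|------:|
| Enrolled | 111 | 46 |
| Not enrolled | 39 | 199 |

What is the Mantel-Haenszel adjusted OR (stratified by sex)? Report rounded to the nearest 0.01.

10.85

OR_MH = Σ(aᵢdᵢ/nᵢ) / Σ(bᵢcᵢ/nᵢ), where nᵢ is the stratum total.
Stratum 1 (Women): n = 354; a·d/n = 160·61/354 = 27.5706; b·c/n = 124·9/354 = 3.1525
Stratum 2 (Men): n = 395; a·d/n = 111·199/395 = 55.9215; b·c/n = 46·39/395 = 4.5418
OR_MH = (27.5706 + 55.9215) / (3.1525 + 4.5418) = 83.4921 / 7.6943 = 10.85115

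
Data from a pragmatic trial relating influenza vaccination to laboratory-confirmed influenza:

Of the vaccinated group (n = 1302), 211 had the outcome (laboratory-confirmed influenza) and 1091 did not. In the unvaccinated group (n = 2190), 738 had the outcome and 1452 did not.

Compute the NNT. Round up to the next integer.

6

Risk in treated group = 211/1302 = 0.16206; risk in control = 738/2190 = 0.33699.
Absolute risk reduction = 0.33699 − 0.16206 = 0.17493
NNT = 1 / ARR = 1 / 0.17493 = 5.717 → round up → 6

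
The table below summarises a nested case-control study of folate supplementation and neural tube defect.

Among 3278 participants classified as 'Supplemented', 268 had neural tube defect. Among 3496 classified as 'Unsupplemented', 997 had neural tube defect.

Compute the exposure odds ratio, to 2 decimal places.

0.22

From the description: a = 268, b = 3010, c = 997, d = 2499.
OR = (a·d)/(b·c) = (268 × 2499) / (3010 × 997) = 669732 / 3000970 = 0.22317
Exposure is associated with lower odds of neural tube defect (OR = 0.22 < 1).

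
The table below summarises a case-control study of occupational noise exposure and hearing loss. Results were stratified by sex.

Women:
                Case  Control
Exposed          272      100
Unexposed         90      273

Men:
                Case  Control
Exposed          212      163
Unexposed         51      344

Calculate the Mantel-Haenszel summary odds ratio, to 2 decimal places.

8.50

OR_MH = Σ(aᵢdᵢ/nᵢ) / Σ(bᵢcᵢ/nᵢ), where nᵢ is the stratum total.
Stratum 1 (Women): n = 735; a·d/n = 272·273/735 = 101.0286; b·c/n = 100·90/735 = 12.2449
Stratum 2 (Men): n = 770; a·d/n = 212·344/770 = 94.7117; b·c/n = 163·51/770 = 10.7961
OR_MH = (101.0286 + 94.7117) / (12.2449 + 10.7961) = 195.7403 / 23.0410 = 8.49530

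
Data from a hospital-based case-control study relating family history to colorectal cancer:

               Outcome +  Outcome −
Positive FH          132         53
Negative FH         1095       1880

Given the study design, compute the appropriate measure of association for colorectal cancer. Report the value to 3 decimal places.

Cells: a = 132, b = 53, c = 1095, d = 1880.
This is a hospital-based case-control study: participants were sampled on outcome status, so risks in the source population cannot be estimated directly — relative risk is not valid here. The odds ratio is the appropriate measure.
OR = (a·d)/(b·c) = (132 × 1880) / (53 × 1095) = 248160 / 58035 = 4.27604

4.276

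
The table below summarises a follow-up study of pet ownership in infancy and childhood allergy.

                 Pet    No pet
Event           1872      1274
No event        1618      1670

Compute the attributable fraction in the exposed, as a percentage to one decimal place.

Reading the table with exposure as columns: a = 1872 (Pet, case), b = 1618 (Pet, non-case), c = 1274 (No pet, case), d = 1670.
Risk in exposed = 1872/3490 = 0.53639; risk in unexposed = 1274/2944 = 0.43274.
RR = 0.53639/0.43274 = 1.23951
AR% = (RR − 1)/RR × 100 = (1.23951 − 1)/1.23951 × 100 = 19.3227%

19.3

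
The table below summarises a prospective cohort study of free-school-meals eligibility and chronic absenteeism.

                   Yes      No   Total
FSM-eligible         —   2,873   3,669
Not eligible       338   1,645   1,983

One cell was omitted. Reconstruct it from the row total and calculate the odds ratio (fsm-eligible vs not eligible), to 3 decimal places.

1.348

The missing cell is in the exposed row: 3669 − 2873 = 796.
So a = 796, b = 2873, c = 338, d = 1645.
OR = (a·d)/(b·c) = (796 × 1645) / (2873 × 338) = 1309420 / 971074 = 1.34842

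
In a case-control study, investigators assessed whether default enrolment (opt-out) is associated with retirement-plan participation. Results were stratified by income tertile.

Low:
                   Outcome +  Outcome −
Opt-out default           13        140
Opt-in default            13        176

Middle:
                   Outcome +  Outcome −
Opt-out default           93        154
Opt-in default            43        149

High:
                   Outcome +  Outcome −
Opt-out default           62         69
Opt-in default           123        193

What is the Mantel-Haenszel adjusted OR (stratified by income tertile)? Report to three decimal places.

1.651

OR_MH = Σ(aᵢdᵢ/nᵢ) / Σ(bᵢcᵢ/nᵢ), where nᵢ is the stratum total.
Stratum 1 (Low): n = 342; a·d/n = 13·176/342 = 6.6901; b·c/n = 140·13/342 = 5.3216
Stratum 2 (Middle): n = 439; a·d/n = 93·149/439 = 31.5649; b·c/n = 154·43/439 = 15.0843
Stratum 3 (High): n = 447; a·d/n = 62·193/447 = 26.7696; b·c/n = 69·123/447 = 18.9866
OR_MH = (6.6901 + 31.5649 + 26.7696) / (5.3216 + 15.0843 + 18.9866) = 65.0246 / 39.3925 = 1.65068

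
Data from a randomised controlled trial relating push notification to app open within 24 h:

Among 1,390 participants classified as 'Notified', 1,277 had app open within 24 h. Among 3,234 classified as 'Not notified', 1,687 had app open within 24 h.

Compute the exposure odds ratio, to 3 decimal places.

10.363

From the description: a = 1277, b = 113, c = 1687, d = 1547.
OR = (a·d)/(b·c) = (1277 × 1547) / (113 × 1687) = 1975519 / 190631 = 10.36305
The odds of app open within 24 h are about 10.36 times as high in the notified group.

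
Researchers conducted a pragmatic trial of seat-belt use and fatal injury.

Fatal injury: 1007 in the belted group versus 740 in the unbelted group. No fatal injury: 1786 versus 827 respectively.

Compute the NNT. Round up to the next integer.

9

Risk in treated group = 1007/2793 = 0.36054; risk in control = 740/1567 = 0.47224.
Absolute risk reduction = 0.47224 − 0.36054 = 0.11170
NNT = 1 / ARR = 1 / 0.11170 = 8.953 → round up → 9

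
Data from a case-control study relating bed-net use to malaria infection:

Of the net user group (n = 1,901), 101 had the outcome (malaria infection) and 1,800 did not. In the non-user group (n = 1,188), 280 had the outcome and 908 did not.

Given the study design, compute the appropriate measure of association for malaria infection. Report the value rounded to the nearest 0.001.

0.182

From the description: a = 101, b = 1800, c = 280, d = 908.
This is a case-control study: participants were sampled on outcome status, so risks in the source population cannot be estimated directly — relative risk is not valid here. The odds ratio is the appropriate measure.
OR = (a·d)/(b·c) = (101 × 908) / (1800 × 280) = 91708 / 504000 = 0.18196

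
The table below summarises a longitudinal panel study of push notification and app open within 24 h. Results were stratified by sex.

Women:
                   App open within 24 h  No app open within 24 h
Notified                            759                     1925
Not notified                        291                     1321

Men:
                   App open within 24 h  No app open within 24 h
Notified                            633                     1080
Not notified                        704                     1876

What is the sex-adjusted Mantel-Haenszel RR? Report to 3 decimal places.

1.438

RR_MH = Σ(aᵢ·n₀ᵢ/nᵢ) / Σ(cᵢ·n₁ᵢ/nᵢ), with n₁ᵢ = aᵢ+bᵢ (exposed), n₀ᵢ = cᵢ+dᵢ (unexposed), nᵢ = n₁ᵢ+n₀ᵢ.
Stratum 1 (Women): n₁ = 2684, n₀ = 1612, n = 4296; a·n₀/n = 759·1612/4296 = 284.8017; c·n₁/n = 291·2684/4296 = 181.8073
Stratum 2 (Men): n₁ = 1713, n₀ = 2580, n = 4293; a·n₀/n = 633·2580/4293 = 380.4193; c·n₁/n = 704·1713/4293 = 280.9113
RR_MH = (284.8017 + 380.4193) / (181.8073 + 280.9113) = 665.2210 / 462.7185 = 1.43764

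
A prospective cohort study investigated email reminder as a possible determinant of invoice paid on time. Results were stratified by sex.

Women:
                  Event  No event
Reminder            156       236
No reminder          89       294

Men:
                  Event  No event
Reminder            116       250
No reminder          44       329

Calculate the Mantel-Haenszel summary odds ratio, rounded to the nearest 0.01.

2.64

OR_MH = Σ(aᵢdᵢ/nᵢ) / Σ(bᵢcᵢ/nᵢ), where nᵢ is the stratum total.
Stratum 1 (Women): n = 775; a·d/n = 156·294/775 = 59.1794; b·c/n = 236·89/775 = 27.1019
Stratum 2 (Men): n = 739; a·d/n = 116·329/739 = 51.6428; b·c/n = 250·44/739 = 14.8850
OR_MH = (59.1794 + 51.6428) / (27.1019 + 14.8850) = 110.8221 / 41.9869 = 2.63944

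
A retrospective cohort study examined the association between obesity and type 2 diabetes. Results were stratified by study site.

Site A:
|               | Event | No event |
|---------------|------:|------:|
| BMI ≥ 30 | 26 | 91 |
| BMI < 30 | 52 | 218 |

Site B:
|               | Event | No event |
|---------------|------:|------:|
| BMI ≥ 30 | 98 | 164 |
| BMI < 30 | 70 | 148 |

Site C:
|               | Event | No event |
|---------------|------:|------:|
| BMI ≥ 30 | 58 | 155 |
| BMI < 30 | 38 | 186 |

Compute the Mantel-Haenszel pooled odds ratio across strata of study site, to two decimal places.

OR_MH = Σ(aᵢdᵢ/nᵢ) / Σ(bᵢcᵢ/nᵢ), where nᵢ is the stratum total.
Stratum 1 (Site A): n = 387; a·d/n = 26·218/387 = 14.6460; b·c/n = 91·52/387 = 12.2274
Stratum 2 (Site B): n = 480; a·d/n = 98·148/480 = 30.2167; b·c/n = 164·70/480 = 23.9167
Stratum 3 (Site C): n = 437; a·d/n = 58·186/437 = 24.6865; b·c/n = 155·38/437 = 13.4783
OR_MH = (14.6460 + 30.2167 + 24.6865) / (12.2274 + 23.9167 + 13.4783) = 69.5492 / 49.6223 = 1.40157

1.40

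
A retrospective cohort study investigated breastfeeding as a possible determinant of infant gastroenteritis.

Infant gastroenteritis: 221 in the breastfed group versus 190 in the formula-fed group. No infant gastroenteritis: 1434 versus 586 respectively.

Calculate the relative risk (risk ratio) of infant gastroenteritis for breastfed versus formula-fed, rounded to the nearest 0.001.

From the description: a = 221, b = 1434, c = 190, d = 586.
Risk in exposed = 221/1655 = 0.13353; risk in unexposed = 190/776 = 0.24485.
RR = 0.13353 / 0.24485 = 0.54538
The risk is 45% lower among the exposed than among the unexposed.

0.545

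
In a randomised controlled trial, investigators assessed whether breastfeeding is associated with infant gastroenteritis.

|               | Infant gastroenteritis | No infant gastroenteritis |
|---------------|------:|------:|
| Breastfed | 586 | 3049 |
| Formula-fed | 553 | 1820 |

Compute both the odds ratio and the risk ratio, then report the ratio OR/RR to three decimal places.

0.914

Cells: a = 586, b = 3049, c = 553, d = 1820.
OR = (586·1820)/(3049·553) = 1066520/1686097 = 0.63254
Risk in exposed = 586/3635 = 0.16121; risk in unexposed = 553/2373 = 0.23304; RR = 0.69178
OR/RR = 0.63254 / 0.69178 = 0.91437
The outcome is not rare, so the OR lies further from 1 than the RR.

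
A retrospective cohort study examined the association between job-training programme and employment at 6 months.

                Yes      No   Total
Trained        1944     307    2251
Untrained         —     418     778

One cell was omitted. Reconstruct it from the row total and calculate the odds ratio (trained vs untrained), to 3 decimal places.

7.352

The missing cell is in the unexposed row: 778 − 418 = 360.
So a = 1944, b = 307, c = 360, d = 418.
OR = (a·d)/(b·c) = (1944 × 418) / (307 × 360) = 812592 / 110520 = 7.35244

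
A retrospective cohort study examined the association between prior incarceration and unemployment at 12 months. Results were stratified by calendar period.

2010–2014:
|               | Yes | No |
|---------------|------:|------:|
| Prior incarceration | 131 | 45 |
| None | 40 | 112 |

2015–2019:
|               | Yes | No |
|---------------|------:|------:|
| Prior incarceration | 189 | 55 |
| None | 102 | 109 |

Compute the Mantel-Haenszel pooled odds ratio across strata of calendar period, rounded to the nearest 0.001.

5.052

OR_MH = Σ(aᵢdᵢ/nᵢ) / Σ(bᵢcᵢ/nᵢ), where nᵢ is the stratum total.
Stratum 1 (2010–2014): n = 328; a·d/n = 131·112/328 = 44.7317; b·c/n = 45·40/328 = 5.4878
Stratum 2 (2015–2019): n = 455; a·d/n = 189·109/455 = 45.2769; b·c/n = 55·102/455 = 12.3297
OR_MH = (44.7317 + 45.2769) / (5.4878 + 12.3297) = 90.0086 / 17.8175 = 5.05171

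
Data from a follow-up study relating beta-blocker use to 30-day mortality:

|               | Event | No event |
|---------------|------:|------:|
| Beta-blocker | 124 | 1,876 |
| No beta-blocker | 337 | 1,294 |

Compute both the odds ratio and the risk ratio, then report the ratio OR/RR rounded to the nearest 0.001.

0.846

Cells: a = 124, b = 1876, c = 337, d = 1294.
OR = (124·1294)/(1876·337) = 160456/632212 = 0.25380
Risk in exposed = 124/2000 = 0.06200; risk in unexposed = 337/1631 = 0.20662; RR = 0.30007
OR/RR = 0.25380 / 0.30007 = 0.84582
The outcome is not rare, so the OR lies further from 1 than the RR.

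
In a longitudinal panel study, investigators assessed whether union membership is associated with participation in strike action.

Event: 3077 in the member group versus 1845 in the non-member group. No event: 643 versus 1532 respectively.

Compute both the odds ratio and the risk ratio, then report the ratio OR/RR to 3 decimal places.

2.625

From the description: a = 3077, b = 643, c = 1845, d = 1532.
OR = (3077·1532)/(643·1845) = 4713964/1186335 = 3.97355
Risk in exposed = 3077/3720 = 0.82715; risk in unexposed = 1845/3377 = 0.54634; RR = 1.51398
OR/RR = 3.97355 / 1.51398 = 2.62458
The outcome is not rare, so the OR lies further from 1 than the RR.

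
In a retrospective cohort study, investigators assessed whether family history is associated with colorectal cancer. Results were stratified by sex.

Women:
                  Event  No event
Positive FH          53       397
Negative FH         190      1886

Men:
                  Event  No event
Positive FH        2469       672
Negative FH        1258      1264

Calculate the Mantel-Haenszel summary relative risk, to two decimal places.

1.56

RR_MH = Σ(aᵢ·n₀ᵢ/nᵢ) / Σ(cᵢ·n₁ᵢ/nᵢ), with n₁ᵢ = aᵢ+bᵢ (exposed), n₀ᵢ = cᵢ+dᵢ (unexposed), nᵢ = n₁ᵢ+n₀ᵢ.
Stratum 1 (Women): n₁ = 450, n₀ = 2076, n = 2526; a·n₀/n = 53·2076/2526 = 43.5582; c·n₁/n = 190·450/2526 = 33.8480
Stratum 2 (Men): n₁ = 3141, n₀ = 2522, n = 5663; a·n₀/n = 2469·2522/5663 = 1099.5617; c·n₁/n = 1258·3141/5663 = 697.7535
RR_MH = (43.5582 + 1099.5617) / (33.8480 + 697.7535) = 1143.1199 / 731.6015 = 1.56249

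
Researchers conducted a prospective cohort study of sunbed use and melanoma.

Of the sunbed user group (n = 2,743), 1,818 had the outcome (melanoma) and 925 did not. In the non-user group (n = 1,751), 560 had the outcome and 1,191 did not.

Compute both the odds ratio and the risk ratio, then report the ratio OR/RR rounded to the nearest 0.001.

From the description: a = 1818, b = 925, c = 560, d = 1191.
OR = (1818·1191)/(925·560) = 2165238/518000 = 4.18000
Risk in exposed = 1818/2743 = 0.66278; risk in unexposed = 560/1751 = 0.31982; RR = 2.07236
OR/RR = 4.18000 / 2.07236 = 2.01702
The outcome is not rare, so the OR lies further from 1 than the RR.

2.017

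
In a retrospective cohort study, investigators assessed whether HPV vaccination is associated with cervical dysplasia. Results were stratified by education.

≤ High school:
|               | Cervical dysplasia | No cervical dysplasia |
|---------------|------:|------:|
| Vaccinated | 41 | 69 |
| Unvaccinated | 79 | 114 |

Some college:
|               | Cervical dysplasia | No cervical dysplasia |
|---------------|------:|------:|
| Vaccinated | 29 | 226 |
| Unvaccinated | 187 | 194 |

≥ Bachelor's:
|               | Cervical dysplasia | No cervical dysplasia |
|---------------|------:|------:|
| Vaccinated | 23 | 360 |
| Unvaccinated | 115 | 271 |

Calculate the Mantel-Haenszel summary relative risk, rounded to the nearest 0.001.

RR_MH = Σ(aᵢ·n₀ᵢ/nᵢ) / Σ(cᵢ·n₁ᵢ/nᵢ), with n₁ᵢ = aᵢ+bᵢ (exposed), n₀ᵢ = cᵢ+dᵢ (unexposed), nᵢ = n₁ᵢ+n₀ᵢ.
Stratum 1 (≤ High school): n₁ = 110, n₀ = 193, n = 303; a·n₀/n = 41·193/303 = 26.1155; c·n₁/n = 79·110/303 = 28.6799
Stratum 2 (Some college): n₁ = 255, n₀ = 381, n = 636; a·n₀/n = 29·381/636 = 17.3726; c·n₁/n = 187·255/636 = 74.9764
Stratum 3 (≥ Bachelor's): n₁ = 383, n₀ = 386, n = 769; a·n₀/n = 23·386/769 = 11.5449; c·n₁/n = 115·383/769 = 57.2757
RR_MH = (26.1155 + 17.3726 + 11.5449) / (28.6799 + 74.9764 + 57.2757) = 55.0330 / 160.9320 = 0.34196

0.342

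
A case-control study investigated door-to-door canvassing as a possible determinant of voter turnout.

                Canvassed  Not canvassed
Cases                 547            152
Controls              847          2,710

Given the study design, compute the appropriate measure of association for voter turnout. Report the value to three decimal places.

Reading the table with exposure as columns: a = 547 (Canvassed, case), b = 847 (Canvassed, non-case), c = 152 (Not canvassed, case), d = 2710.
This is a case-control study: participants were sampled on outcome status, so risks in the source population cannot be estimated directly — relative risk is not valid here. The odds ratio is the appropriate measure.
OR = (a·d)/(b·c) = (547 × 2710) / (847 × 152) = 1482370 / 128744 = 11.51409

11.514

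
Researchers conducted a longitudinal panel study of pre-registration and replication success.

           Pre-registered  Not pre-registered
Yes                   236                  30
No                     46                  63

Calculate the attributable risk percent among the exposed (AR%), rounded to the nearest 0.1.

Reading the table with exposure as columns: a = 236 (Pre-registered, case), b = 46 (Pre-registered, non-case), c = 30 (Not pre-registered, case), d = 63.
Risk in exposed = 236/282 = 0.83688; risk in unexposed = 30/93 = 0.32258.
RR = 0.83688/0.32258 = 2.59433
AR% = (RR − 1)/RR × 100 = (2.59433 − 1)/2.59433 × 100 = 61.4543%

61.5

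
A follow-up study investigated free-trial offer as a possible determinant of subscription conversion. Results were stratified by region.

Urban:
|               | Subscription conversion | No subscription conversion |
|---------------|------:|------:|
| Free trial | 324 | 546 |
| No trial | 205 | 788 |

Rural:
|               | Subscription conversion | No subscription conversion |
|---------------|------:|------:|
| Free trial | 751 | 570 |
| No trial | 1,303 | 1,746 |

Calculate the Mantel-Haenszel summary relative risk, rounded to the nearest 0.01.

1.42

RR_MH = Σ(aᵢ·n₀ᵢ/nᵢ) / Σ(cᵢ·n₁ᵢ/nᵢ), with n₁ᵢ = aᵢ+bᵢ (exposed), n₀ᵢ = cᵢ+dᵢ (unexposed), nᵢ = n₁ᵢ+n₀ᵢ.
Stratum 1 (Urban): n₁ = 870, n₀ = 993, n = 1863; a·n₀/n = 324·993/1863 = 172.6957; c·n₁/n = 205·870/1863 = 95.7327
Stratum 2 (Rural): n₁ = 1321, n₀ = 3049, n = 4370; a·n₀/n = 751·3049/4370 = 523.9815; c·n₁/n = 1303·1321/4370 = 393.8817
RR_MH = (172.6957 + 523.9815) / (95.7327 + 393.8817) = 696.6771 / 489.6144 = 1.42291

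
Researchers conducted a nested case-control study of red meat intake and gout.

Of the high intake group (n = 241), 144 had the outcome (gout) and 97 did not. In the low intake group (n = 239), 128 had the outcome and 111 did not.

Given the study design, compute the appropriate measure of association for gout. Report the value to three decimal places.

1.287

From the description: a = 144, b = 97, c = 128, d = 111.
This is a nested case-control study: participants were sampled on outcome status, so risks in the source population cannot be estimated directly — relative risk is not valid here. The odds ratio is the appropriate measure.
OR = (a·d)/(b·c) = (144 × 111) / (97 × 128) = 15984 / 12416 = 1.28737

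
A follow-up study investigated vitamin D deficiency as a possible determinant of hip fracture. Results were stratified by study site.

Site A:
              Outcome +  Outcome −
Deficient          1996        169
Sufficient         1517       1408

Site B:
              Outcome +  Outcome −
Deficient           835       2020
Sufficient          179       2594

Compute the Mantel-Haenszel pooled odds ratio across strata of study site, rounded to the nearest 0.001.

OR_MH = Σ(aᵢdᵢ/nᵢ) / Σ(bᵢcᵢ/nᵢ), where nᵢ is the stratum total.
Stratum 1 (Site A): n = 5090; a·d/n = 1996·1408/5090 = 552.1352; b·c/n = 169·1517/5090 = 50.3680
Stratum 2 (Site B): n = 5628; a·d/n = 835·2594/5628 = 384.8596; b·c/n = 2020·179/5628 = 64.2466
OR_MH = (552.1352 + 384.8596) / (50.3680 + 64.2466) = 936.9948 / 114.6146 = 8.17518

8.175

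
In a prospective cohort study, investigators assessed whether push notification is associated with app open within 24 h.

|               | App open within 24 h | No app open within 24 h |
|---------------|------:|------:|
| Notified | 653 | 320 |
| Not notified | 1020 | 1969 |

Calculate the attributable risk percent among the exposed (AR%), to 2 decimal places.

49.15

Cells: a = 653, b = 320, c = 1020, d = 1969.
Risk in exposed = 653/973 = 0.67112; risk in unexposed = 1020/2989 = 0.34125.
RR = 0.67112/0.34125 = 1.96665
AR% = (RR − 1)/RR × 100 = (1.96665 − 1)/1.96665 × 100 = 49.1520%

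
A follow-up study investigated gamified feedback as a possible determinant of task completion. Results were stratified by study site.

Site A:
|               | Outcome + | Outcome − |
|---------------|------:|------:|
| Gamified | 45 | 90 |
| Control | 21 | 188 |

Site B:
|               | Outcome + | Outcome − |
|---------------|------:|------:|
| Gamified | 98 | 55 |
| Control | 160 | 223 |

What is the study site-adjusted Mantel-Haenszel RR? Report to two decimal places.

1.81

RR_MH = Σ(aᵢ·n₀ᵢ/nᵢ) / Σ(cᵢ·n₁ᵢ/nᵢ), with n₁ᵢ = aᵢ+bᵢ (exposed), n₀ᵢ = cᵢ+dᵢ (unexposed), nᵢ = n₁ᵢ+n₀ᵢ.
Stratum 1 (Site A): n₁ = 135, n₀ = 209, n = 344; a·n₀/n = 45·209/344 = 27.3401; c·n₁/n = 21·135/344 = 8.2413
Stratum 2 (Site B): n₁ = 153, n₀ = 383, n = 536; a·n₀/n = 98·383/536 = 70.0261; c·n₁/n = 160·153/536 = 45.6716
RR_MH = (27.3401 + 70.0261) / (8.2413 + 45.6716) = 97.3662 / 53.9129 = 1.80599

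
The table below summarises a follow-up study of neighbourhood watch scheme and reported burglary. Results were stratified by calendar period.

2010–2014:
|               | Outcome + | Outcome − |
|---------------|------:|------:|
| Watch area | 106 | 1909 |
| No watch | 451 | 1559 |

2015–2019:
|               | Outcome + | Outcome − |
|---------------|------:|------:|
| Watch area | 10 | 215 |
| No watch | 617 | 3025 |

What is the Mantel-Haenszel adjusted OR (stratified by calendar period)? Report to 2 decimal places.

0.20

OR_MH = Σ(aᵢdᵢ/nᵢ) / Σ(bᵢcᵢ/nᵢ), where nᵢ is the stratum total.
Stratum 1 (2010–2014): n = 4025; a·d/n = 106·1559/4025 = 41.0569; b·c/n = 1909·451/4025 = 213.9029
Stratum 2 (2015–2019): n = 3867; a·d/n = 10·3025/3867 = 7.8226; b·c/n = 215·617/3867 = 34.3044
OR_MH = (41.0569 + 7.8226) / (213.9029 + 34.3044) = 48.8795 / 248.2072 = 0.19693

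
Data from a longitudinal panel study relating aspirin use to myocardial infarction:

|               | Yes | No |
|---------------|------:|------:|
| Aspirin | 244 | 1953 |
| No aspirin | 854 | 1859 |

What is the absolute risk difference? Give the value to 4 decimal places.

-0.2037

Cells: a = 244, b = 1953, c = 854, d = 1859.
Risk in exposed = 244/2197 = 0.111061; risk in unexposed = 854/2713 = 0.314781.
Risk difference = 0.111061 − 0.314781 = -0.203720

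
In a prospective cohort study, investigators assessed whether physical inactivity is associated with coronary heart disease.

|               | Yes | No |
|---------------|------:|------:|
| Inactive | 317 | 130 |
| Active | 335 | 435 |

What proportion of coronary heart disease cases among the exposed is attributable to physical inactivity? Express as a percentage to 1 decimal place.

Cells: a = 317, b = 130, c = 335, d = 435.
Risk in exposed = 317/447 = 0.70917; risk in unexposed = 335/770 = 0.43506.
RR = 0.70917/0.43506 = 1.63004
AR% = (RR − 1)/RR × 100 = (1.63004 − 1)/1.63004 × 100 = 38.6517%

38.7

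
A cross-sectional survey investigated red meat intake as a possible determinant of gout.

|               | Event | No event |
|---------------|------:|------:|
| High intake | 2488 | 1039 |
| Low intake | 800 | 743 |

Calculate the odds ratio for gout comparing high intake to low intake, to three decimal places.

Cells: a = 2488, b = 1039, c = 800, d = 743.
OR = (a·d)/(b·c) = (2488 × 743) / (1039 × 800) = 1848584 / 831200 = 2.22399
The odds of gout are about 2.22 times as high in the high intake group.

2.224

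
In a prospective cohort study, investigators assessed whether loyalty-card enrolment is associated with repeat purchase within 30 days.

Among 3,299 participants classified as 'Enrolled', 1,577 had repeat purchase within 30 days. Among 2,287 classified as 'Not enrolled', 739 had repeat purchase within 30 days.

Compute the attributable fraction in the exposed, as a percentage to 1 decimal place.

From the description: a = 1577, b = 1722, c = 739, d = 1548.
Risk in exposed = 1577/3299 = 0.47802; risk in unexposed = 739/2287 = 0.32313.
RR = 0.47802/0.32313 = 1.47935
AR% = (RR − 1)/RR × 100 = (1.47935 − 1)/1.47935 × 100 = 32.4028%

32.4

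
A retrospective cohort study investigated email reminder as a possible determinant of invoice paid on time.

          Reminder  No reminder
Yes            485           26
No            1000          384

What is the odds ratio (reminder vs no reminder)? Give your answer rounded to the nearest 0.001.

7.163

Reading the table with exposure as columns: a = 485 (Reminder, case), b = 1000 (Reminder, non-case), c = 26 (No reminder, case), d = 384.
OR = (a·d)/(b·c) = (485 × 384) / (1000 × 26) = 186240 / 26000 = 7.16308
The odds of invoice paid on time are about 7.16 times as high in the reminder group.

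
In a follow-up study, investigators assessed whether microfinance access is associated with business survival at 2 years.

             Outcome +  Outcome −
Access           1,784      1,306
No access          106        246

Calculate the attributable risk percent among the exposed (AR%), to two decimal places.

47.84

Cells: a = 1784, b = 1306, c = 106, d = 246.
Risk in exposed = 1784/3090 = 0.57735; risk in unexposed = 106/352 = 0.30114.
RR = 0.57735/0.30114 = 1.91723
AR% = (RR − 1)/RR × 100 = (1.91723 − 1)/1.91723 × 100 = 47.8413%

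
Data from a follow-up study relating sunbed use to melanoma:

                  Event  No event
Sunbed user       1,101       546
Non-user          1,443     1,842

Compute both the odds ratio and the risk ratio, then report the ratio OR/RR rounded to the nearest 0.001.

1.691

Cells: a = 1101, b = 546, c = 1443, d = 1842.
OR = (1101·1842)/(546·1443) = 2028042/787878 = 2.57406
Risk in exposed = 1101/1647 = 0.66849; risk in unexposed = 1443/3285 = 0.43927; RR = 1.52182
OR/RR = 2.57406 / 1.52182 = 1.69143
The outcome is not rare, so the OR lies further from 1 than the RR.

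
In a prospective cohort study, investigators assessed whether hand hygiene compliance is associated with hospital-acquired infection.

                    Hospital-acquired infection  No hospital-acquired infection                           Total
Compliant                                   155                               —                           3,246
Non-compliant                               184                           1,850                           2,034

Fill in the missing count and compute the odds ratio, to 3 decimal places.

The missing cell is in the exposed row: 3246 − 155 = 3091.
So a = 155, b = 3091, c = 184, d = 1850.
OR = (a·d)/(b·c) = (155 × 1850) / (3091 × 184) = 286750 / 568744 = 0.50418

0.504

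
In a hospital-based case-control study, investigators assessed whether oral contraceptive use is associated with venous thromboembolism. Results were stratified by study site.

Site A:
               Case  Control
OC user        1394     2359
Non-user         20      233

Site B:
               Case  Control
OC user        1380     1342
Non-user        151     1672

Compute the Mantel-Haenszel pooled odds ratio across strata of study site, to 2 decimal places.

OR_MH = Σ(aᵢdᵢ/nᵢ) / Σ(bᵢcᵢ/nᵢ), where nᵢ is the stratum total.
Stratum 1 (Site A): n = 4006; a·d/n = 1394·233/4006 = 81.0789; b·c/n = 2359·20/4006 = 11.7773
Stratum 2 (Site B): n = 4545; a·d/n = 1380·1672/4545 = 507.6700; b·c/n = 1342·151/4545 = 44.5857
OR_MH = (81.0789 + 507.6700) / (11.7773 + 44.5857) = 588.7488 / 56.3630 = 10.44566

10.45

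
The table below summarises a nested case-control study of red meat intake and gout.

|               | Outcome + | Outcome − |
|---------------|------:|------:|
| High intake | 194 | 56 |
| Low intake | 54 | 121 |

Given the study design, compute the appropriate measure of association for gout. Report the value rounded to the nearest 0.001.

7.763

Cells: a = 194, b = 56, c = 54, d = 121.
This is a nested case-control study: participants were sampled on outcome status, so risks in the source population cannot be estimated directly — relative risk is not valid here. The odds ratio is the appropriate measure.
OR = (a·d)/(b·c) = (194 × 121) / (56 × 54) = 23474 / 3024 = 7.76257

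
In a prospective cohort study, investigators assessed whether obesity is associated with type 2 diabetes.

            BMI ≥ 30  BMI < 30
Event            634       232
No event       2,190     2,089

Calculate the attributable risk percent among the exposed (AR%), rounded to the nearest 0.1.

Reading the table with exposure as columns: a = 634 (BMI ≥ 30, case), b = 2190 (BMI ≥ 30, non-case), c = 232 (BMI < 30, case), d = 2089.
Risk in exposed = 634/2824 = 0.22450; risk in unexposed = 232/2321 = 0.09996.
RR = 0.22450/0.09996 = 2.24601
AR% = (RR − 1)/RR × 100 = (2.24601 − 1)/2.24601 × 100 = 55.4766%

55.5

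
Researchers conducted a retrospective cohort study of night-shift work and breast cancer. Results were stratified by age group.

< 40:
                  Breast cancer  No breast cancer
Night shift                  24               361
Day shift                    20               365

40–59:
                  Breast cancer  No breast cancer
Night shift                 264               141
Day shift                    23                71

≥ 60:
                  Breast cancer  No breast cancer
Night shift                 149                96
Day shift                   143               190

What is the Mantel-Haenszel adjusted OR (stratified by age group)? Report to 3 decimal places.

2.471

OR_MH = Σ(aᵢdᵢ/nᵢ) / Σ(bᵢcᵢ/nᵢ), where nᵢ is the stratum total.
Stratum 1 (< 40): n = 770; a·d/n = 24·365/770 = 11.3766; b·c/n = 361·20/770 = 9.3766
Stratum 2 (40–59): n = 499; a·d/n = 264·71/499 = 37.5631; b·c/n = 141·23/499 = 6.4990
Stratum 3 (≥ 60): n = 578; a·d/n = 149·190/578 = 48.9792; b·c/n = 96·143/578 = 23.7509
OR_MH = (11.3766 + 37.5631 + 48.9792) / (9.3766 + 6.4990 + 23.7509) = 97.9190 / 39.6265 = 2.47105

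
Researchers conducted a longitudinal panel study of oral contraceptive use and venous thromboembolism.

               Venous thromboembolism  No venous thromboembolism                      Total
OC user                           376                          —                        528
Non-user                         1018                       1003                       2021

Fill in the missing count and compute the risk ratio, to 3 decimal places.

The missing cell is in the exposed row: 528 − 376 = 152.
So a = 376, b = 152, c = 1018, d = 1003.
RR = [a/(a+b)] / [c/(c+d)] = (376/528) / (1018/2021) = 0.71212/0.50371 = 1.41375

1.414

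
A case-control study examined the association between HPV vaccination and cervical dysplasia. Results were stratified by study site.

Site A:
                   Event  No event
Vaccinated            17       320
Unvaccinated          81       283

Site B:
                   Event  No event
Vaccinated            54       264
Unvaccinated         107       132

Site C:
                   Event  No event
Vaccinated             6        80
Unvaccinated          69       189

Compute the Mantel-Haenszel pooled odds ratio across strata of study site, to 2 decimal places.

0.22

OR_MH = Σ(aᵢdᵢ/nᵢ) / Σ(bᵢcᵢ/nᵢ), where nᵢ is the stratum total.
Stratum 1 (Site A): n = 701; a·d/n = 17·283/701 = 6.8631; b·c/n = 320·81/701 = 36.9757
Stratum 2 (Site B): n = 557; a·d/n = 54·132/557 = 12.7971; b·c/n = 264·107/557 = 50.7145
Stratum 3 (Site C): n = 344; a·d/n = 6·189/344 = 3.2965; b·c/n = 80·69/344 = 16.0465
OR_MH = (6.8631 + 12.7971 + 3.2965) / (36.9757 + 50.7145 + 16.0465) = 22.9567 / 103.7368 = 0.22130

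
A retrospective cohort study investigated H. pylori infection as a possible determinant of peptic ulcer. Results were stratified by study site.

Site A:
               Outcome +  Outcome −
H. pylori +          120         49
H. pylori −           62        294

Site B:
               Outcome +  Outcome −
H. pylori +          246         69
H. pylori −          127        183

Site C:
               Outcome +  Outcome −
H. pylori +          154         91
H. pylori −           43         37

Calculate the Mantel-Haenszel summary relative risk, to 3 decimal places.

2.073

RR_MH = Σ(aᵢ·n₀ᵢ/nᵢ) / Σ(cᵢ·n₁ᵢ/nᵢ), with n₁ᵢ = aᵢ+bᵢ (exposed), n₀ᵢ = cᵢ+dᵢ (unexposed), nᵢ = n₁ᵢ+n₀ᵢ.
Stratum 1 (Site A): n₁ = 169, n₀ = 356, n = 525; a·n₀/n = 120·356/525 = 81.3714; c·n₁/n = 62·169/525 = 19.9581
Stratum 2 (Site B): n₁ = 315, n₀ = 310, n = 625; a·n₀/n = 246·310/625 = 122.0160; c·n₁/n = 127·315/625 = 64.0080
Stratum 3 (Site C): n₁ = 245, n₀ = 80, n = 325; a·n₀/n = 154·80/325 = 37.9077; c·n₁/n = 43·245/325 = 32.4154
RR_MH = (81.3714 + 122.0160 + 37.9077) / (19.9581 + 64.0080 + 32.4154) = 241.2951 / 116.3815 = 2.07331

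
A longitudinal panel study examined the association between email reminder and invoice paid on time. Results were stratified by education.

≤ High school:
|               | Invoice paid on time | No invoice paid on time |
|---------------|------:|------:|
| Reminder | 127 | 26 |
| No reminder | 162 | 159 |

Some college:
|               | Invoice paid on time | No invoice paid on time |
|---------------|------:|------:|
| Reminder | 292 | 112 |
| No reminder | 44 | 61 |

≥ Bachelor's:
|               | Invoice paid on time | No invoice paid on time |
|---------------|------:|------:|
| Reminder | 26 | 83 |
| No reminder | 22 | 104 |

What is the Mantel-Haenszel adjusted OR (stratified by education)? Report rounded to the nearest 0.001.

3.383

OR_MH = Σ(aᵢdᵢ/nᵢ) / Σ(bᵢcᵢ/nᵢ), where nᵢ is the stratum total.
Stratum 1 (≤ High school): n = 474; a·d/n = 127·159/474 = 42.6013; b·c/n = 26·162/474 = 8.8861
Stratum 2 (Some college): n = 509; a·d/n = 292·61/509 = 34.9941; b·c/n = 112·44/509 = 9.6817
Stratum 3 (≥ Bachelor's): n = 235; a·d/n = 26·104/235 = 11.5064; b·c/n = 83·22/235 = 7.7702
OR_MH = (42.6013 + 34.9941 + 11.5064) / (8.8861 + 9.6817 + 7.7702) = 89.1018 / 26.3380 = 3.38301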